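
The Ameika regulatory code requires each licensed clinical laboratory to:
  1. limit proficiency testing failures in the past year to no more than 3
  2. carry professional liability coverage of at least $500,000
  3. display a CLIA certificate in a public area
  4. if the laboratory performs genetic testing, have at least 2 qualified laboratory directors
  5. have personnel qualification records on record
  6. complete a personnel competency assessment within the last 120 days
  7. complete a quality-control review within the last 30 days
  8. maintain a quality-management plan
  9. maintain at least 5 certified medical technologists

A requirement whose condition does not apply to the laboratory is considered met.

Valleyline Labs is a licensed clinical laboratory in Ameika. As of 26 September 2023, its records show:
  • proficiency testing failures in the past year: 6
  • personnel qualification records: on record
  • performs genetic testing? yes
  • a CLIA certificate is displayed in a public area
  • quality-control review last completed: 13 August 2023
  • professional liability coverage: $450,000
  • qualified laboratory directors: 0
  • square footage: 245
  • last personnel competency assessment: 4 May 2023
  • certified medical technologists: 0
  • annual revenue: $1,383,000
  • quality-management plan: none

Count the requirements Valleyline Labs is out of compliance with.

1. proficiency testing failures in the past year 6 > 3 → not met
2. professional liability coverage $450,000 < $500,000 → not met
3. CLIA certificate present → met
4. condition 'performs genetic testing' holds; qualified laboratory directors 0 < 2 → not met
5. personnel qualification records present → met
6. personnel competency assessment 145 days ago vs limit 120 → not met
7. quality-control review 44 days ago vs limit 30 → not met
8. quality-management plan absent → not met
9. certified medical technologists 0 < 5 → not met
Not met: 7 of 9

7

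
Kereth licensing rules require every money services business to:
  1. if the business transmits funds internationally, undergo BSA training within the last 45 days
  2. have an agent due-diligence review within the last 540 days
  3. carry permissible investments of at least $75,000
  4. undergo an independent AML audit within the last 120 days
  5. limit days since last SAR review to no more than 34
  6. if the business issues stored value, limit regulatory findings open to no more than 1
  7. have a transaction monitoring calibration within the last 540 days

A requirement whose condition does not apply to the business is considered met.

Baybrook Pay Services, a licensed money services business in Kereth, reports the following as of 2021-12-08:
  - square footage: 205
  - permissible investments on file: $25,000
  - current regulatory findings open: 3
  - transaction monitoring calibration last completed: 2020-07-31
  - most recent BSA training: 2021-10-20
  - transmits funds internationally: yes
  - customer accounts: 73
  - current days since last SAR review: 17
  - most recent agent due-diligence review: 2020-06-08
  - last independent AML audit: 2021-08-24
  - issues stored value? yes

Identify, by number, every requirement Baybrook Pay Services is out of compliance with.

1, 2, 3, 6

1. condition 'transmits funds internationally' holds; BSA training 49 days ago vs limit 45 → not met
2. agent due-diligence review 548 days ago vs limit 540 → not met
3. permissible investments $25,000 < $75,000 → not met
4. independent AML audit 106 days ago vs limit 120 → met
5. days since last SAR review 17 ≤ 34 → met
6. condition 'issues stored value' holds; regulatory findings open 3 > 1 → not met
7. transaction monitoring calibration 495 days ago vs limit 540 → met
Not met: 1, 2, 3, 6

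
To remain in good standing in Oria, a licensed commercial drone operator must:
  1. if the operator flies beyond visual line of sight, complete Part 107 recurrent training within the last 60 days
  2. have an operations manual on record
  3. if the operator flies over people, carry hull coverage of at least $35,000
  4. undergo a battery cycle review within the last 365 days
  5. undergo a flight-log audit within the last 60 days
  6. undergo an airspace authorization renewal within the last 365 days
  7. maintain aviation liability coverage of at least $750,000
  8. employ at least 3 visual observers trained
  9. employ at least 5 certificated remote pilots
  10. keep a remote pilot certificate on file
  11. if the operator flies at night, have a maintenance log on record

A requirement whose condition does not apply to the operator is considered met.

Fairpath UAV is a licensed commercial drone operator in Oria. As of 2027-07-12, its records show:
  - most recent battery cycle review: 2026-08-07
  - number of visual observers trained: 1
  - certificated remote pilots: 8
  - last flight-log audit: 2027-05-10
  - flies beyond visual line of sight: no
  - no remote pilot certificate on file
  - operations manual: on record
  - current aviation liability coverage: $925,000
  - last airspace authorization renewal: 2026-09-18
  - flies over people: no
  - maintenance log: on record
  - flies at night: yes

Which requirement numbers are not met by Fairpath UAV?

5, 8, 10

1. condition 'flies beyond visual line of sight' does not hold → requirement n/a → met
2. operations manual present → met
3. condition 'flies over people' does not hold → requirement n/a → met
4. battery cycle review 339 days ago vs limit 365 → met
5. flight-log audit 63 days ago vs limit 60 → not met
6. airspace authorization renewal 297 days ago vs limit 365 → met
7. aviation liability coverage $925,000 ≥ $750,000 → met
8. visual observers trained 1 < 3 → not met
9. certificated remote pilots 8 ≥ 5 → met
10. remote pilot certificate absent → not met
11. condition 'flies at night' holds; maintenance log present → met
Not met: 5, 8, 10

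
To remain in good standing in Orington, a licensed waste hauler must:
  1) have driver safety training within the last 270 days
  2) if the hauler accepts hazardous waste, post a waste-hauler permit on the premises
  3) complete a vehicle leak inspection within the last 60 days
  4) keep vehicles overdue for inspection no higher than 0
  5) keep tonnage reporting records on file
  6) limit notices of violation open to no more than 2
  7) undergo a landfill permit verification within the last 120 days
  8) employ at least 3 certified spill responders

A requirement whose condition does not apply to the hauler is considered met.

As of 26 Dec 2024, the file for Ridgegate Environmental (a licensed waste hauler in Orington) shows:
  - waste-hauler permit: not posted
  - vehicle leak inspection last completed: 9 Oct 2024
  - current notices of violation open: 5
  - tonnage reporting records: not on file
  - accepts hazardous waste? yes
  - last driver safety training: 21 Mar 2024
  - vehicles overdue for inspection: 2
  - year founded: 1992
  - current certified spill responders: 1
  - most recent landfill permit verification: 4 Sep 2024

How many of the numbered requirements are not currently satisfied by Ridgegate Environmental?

7

1. driver safety training 280 days ago vs limit 270 → not met
2. condition 'accepts hazardous waste' holds; waste-hauler permit absent → not met
3. vehicle leak inspection 78 days ago vs limit 60 → not met
4. vehicles overdue for inspection 2 > 0 → not met
5. tonnage reporting records absent → not met
6. notices of violation open 5 > 2 → not met
7. landfill permit verification 113 days ago vs limit 120 → met
8. certified spill responders 1 < 3 → not met
Not met: 7 of 8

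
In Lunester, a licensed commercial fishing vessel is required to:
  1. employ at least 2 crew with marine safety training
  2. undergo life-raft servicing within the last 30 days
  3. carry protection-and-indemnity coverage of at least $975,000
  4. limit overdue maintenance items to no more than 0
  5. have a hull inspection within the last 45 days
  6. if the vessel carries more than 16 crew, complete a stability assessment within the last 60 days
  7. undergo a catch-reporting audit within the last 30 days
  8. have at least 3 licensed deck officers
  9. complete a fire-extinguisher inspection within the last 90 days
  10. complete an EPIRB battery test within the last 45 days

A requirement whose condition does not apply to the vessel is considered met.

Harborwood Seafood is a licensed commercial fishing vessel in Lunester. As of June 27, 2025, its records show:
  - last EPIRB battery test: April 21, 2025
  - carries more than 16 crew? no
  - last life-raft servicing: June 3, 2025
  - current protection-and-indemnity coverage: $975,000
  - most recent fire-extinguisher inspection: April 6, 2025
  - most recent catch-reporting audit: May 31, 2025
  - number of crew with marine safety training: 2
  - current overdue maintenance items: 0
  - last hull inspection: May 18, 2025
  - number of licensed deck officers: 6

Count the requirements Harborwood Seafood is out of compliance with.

1. crew with marine safety training 2 ≥ 2 → met
2. life-raft servicing 24 days ago vs limit 30 → met
3. protection-and-indemnity coverage $975,000 ≥ $975,000 → met
4. overdue maintenance items 0 ≤ 0 → met
5. hull inspection 40 days ago vs limit 45 → met
6. condition 'carries more than 16 crew' does not hold → requirement n/a → met
7. catch-reporting audit 27 days ago vs limit 30 → met
8. licensed deck officers 6 ≥ 3 → met
9. fire-extinguisher inspection 82 days ago vs limit 90 → met
10. EPIRB battery test 67 days ago vs limit 45 → not met
Not met: 1 of 10

1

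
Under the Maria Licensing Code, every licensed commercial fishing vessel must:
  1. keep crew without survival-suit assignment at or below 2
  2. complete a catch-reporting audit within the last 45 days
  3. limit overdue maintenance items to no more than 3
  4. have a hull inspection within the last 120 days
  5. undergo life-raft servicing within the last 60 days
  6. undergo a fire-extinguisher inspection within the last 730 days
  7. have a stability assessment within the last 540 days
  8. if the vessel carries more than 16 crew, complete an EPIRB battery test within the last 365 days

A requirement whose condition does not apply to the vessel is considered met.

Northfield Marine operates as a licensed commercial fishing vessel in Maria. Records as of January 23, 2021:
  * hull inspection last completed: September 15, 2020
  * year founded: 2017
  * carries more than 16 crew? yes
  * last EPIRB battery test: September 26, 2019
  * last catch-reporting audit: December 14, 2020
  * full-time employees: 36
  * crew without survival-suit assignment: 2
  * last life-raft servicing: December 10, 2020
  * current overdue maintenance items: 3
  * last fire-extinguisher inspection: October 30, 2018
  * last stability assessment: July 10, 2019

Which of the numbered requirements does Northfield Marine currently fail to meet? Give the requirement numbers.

4, 6, 7, 8

1. crew without survival-suit assignment 2 ≤ 2 → met
2. catch-reporting audit 40 days ago vs limit 45 → met
3. overdue maintenance items 3 ≤ 3 → met
4. hull inspection 130 days ago vs limit 120 → not met
5. life-raft servicing 44 days ago vs limit 60 → met
6. fire-extinguisher inspection 816 days ago vs limit 730 → not met
7. stability assessment 563 days ago vs limit 540 → not met
8. condition 'carries more than 16 crew' holds; EPIRB battery test 485 days ago vs limit 365 → not met
Not met: 4, 6, 7, 8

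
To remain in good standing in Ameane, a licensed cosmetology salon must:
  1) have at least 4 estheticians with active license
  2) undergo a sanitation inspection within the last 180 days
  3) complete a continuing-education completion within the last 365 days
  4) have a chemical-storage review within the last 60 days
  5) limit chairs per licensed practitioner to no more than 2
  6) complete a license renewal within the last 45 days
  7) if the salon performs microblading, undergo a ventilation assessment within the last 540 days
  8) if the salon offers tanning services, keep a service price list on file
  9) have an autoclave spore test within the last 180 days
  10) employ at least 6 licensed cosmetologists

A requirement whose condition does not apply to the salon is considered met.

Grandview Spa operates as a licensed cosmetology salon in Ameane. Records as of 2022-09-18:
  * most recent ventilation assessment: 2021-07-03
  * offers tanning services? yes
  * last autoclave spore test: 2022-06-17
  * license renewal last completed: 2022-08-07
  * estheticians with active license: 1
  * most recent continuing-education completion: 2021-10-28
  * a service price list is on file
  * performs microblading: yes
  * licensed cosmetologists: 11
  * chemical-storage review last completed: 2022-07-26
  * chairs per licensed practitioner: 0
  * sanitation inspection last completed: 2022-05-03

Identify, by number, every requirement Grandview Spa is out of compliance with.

1. estheticians with active license 1 < 4 → not met
2. sanitation inspection 138 days ago vs limit 180 → met
3. continuing-education completion 325 days ago vs limit 365 → met
4. chemical-storage review 54 days ago vs limit 60 → met
5. chairs per licensed practitioner 0 ≤ 2 → met
6. license renewal 42 days ago vs limit 45 → met
7. condition 'performs microblading' holds; ventilation assessment 442 days ago vs limit 540 → met
8. condition 'offers tanning services' holds; service price list present → met
9. autoclave spore test 93 days ago vs limit 180 → met
10. licensed cosmetologists 11 ≥ 6 → met
Not met: 1

1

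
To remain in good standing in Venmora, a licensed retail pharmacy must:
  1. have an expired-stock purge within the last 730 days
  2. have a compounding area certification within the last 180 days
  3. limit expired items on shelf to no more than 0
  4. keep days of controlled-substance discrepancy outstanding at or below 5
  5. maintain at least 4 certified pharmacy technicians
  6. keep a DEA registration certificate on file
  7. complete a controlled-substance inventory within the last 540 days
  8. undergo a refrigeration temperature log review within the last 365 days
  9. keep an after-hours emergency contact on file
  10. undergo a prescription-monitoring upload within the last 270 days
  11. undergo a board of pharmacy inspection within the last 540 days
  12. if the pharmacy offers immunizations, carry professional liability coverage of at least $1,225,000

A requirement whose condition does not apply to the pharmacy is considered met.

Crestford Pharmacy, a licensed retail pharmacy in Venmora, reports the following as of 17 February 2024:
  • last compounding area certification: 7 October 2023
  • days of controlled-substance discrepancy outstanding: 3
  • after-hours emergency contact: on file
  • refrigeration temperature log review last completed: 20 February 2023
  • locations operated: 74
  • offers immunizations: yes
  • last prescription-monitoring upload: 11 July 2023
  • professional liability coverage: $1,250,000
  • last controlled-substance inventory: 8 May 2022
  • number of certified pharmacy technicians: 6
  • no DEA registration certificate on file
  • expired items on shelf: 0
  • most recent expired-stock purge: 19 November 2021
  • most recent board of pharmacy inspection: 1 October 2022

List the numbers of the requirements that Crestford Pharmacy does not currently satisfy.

1. expired-stock purge 820 days ago vs limit 730 → not met
2. compounding area certification 133 days ago vs limit 180 → met
3. expired items on shelf 0 ≤ 0 → met
4. days of controlled-substance discrepancy outstanding 3 ≤ 5 → met
5. certified pharmacy technicians 6 ≥ 4 → met
6. DEA registration certificate absent → not met
7. controlled-substance inventory 650 days ago vs limit 540 → not met
8. refrigeration temperature log review 362 days ago vs limit 365 → met
9. after-hours emergency contact present → met
10. prescription-monitoring upload 221 days ago vs limit 270 → met
11. board of pharmacy inspection 504 days ago vs limit 540 → met
12. condition 'offers immunizations' holds; professional liability coverage $1,250,000 ≥ $1,225,000 → met
Not met: 1, 6, 7

1, 6, 7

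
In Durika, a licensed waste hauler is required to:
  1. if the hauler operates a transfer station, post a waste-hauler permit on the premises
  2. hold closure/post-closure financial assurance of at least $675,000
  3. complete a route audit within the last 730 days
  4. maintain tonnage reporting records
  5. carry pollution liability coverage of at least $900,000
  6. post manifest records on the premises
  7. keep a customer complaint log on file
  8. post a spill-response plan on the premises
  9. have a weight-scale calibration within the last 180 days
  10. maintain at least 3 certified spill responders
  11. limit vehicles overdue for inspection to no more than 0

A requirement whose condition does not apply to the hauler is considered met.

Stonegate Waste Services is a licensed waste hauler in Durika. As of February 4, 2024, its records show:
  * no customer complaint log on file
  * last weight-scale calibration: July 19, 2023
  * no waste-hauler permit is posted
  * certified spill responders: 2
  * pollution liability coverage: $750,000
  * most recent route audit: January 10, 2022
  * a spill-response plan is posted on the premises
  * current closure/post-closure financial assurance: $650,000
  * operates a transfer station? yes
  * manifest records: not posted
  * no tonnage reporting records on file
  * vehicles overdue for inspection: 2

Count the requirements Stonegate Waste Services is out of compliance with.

10

1. condition 'operates a transfer station' holds; waste-hauler permit absent → not met
2. closure/post-closure financial assurance $650,000 < $675,000 → not met
3. route audit 755 days ago vs limit 730 → not met
4. tonnage reporting records absent → not met
5. pollution liability coverage $750,000 < $900,000 → not met
6. manifest records absent → not met
7. customer complaint log absent → not met
8. spill-response plan present → met
9. weight-scale calibration 200 days ago vs limit 180 → not met
10. certified spill responders 2 < 3 → not met
11. vehicles overdue for inspection 2 > 0 → not met
Not met: 10 of 11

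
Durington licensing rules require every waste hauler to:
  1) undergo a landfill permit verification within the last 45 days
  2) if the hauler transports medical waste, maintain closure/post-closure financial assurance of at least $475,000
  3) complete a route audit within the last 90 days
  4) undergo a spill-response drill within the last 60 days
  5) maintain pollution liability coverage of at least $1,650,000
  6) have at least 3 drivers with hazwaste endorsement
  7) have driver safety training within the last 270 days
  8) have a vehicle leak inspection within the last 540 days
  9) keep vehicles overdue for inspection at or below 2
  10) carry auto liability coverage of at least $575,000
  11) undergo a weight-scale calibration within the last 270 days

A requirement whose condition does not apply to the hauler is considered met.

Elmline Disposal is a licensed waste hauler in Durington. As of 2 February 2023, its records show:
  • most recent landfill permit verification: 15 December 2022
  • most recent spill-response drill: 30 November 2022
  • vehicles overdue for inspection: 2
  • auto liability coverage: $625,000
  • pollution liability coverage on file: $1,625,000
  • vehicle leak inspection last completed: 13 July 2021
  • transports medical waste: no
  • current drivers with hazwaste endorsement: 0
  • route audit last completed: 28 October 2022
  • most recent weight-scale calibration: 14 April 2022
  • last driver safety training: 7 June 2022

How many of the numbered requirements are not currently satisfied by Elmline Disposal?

7

1. landfill permit verification 49 days ago vs limit 45 → not met
2. condition 'transports medical waste' does not hold → requirement n/a → met
3. route audit 97 days ago vs limit 90 → not met
4. spill-response drill 64 days ago vs limit 60 → not met
5. pollution liability coverage $1,625,000 < $1,650,000 → not met
6. drivers with hazwaste endorsement 0 < 3 → not met
7. driver safety training 240 days ago vs limit 270 → met
8. vehicle leak inspection 569 days ago vs limit 540 → not met
9. vehicles overdue for inspection 2 ≤ 2 → met
10. auto liability coverage $625,000 ≥ $575,000 → met
11. weight-scale calibration 294 days ago vs limit 270 → not met
Not met: 7 of 11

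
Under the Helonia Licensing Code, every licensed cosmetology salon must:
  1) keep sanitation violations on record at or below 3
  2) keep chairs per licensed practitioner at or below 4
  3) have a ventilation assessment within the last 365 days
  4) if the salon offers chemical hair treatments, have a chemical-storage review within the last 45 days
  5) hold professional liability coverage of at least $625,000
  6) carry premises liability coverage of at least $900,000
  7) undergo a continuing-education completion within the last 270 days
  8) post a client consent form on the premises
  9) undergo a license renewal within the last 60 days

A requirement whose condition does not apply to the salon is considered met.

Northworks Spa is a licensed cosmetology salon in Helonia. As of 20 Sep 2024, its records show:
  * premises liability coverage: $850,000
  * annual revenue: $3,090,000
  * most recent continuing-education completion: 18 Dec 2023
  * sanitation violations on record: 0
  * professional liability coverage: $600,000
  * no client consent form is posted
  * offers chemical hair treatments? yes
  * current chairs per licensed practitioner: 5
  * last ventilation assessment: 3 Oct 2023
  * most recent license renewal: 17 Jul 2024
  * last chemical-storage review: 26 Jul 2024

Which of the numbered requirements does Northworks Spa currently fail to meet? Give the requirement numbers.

2, 4, 5, 6, 7, 8, 9

1. sanitation violations on record 0 ≤ 3 → met
2. chairs per licensed practitioner 5 > 4 → not met
3. ventilation assessment 353 days ago vs limit 365 → met
4. condition 'offers chemical hair treatments' holds; chemical-storage review 56 days ago vs limit 45 → not met
5. professional liability coverage $600,000 < $625,000 → not met
6. premises liability coverage $850,000 < $900,000 → not met
7. continuing-education completion 277 days ago vs limit 270 → not met
8. client consent form absent → not met
9. license renewal 65 days ago vs limit 60 → not met
Not met: 2, 4, 5, 6, 7, 8, 9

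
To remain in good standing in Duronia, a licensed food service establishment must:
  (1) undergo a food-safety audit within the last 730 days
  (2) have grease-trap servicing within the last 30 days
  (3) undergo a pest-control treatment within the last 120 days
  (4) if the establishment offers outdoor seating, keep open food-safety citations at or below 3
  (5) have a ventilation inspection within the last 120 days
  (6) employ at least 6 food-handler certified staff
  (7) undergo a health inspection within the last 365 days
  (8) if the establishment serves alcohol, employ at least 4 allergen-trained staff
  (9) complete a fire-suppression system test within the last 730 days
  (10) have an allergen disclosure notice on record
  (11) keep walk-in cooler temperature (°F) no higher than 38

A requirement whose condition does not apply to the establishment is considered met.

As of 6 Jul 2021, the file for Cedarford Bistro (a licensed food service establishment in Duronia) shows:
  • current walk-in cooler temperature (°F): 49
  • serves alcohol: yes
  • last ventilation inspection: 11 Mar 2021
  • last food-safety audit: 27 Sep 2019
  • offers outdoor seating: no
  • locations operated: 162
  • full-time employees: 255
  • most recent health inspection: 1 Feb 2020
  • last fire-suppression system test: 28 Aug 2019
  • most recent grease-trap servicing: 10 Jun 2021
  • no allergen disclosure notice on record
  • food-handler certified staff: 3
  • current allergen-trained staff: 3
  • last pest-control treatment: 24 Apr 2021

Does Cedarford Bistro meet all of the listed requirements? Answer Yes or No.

No

1. food-safety audit 648 days ago vs limit 730 → met
2. grease-trap servicing 26 days ago vs limit 30 → met
3. pest-control treatment 73 days ago vs limit 120 → met
4. condition 'offers outdoor seating' does not hold → requirement n/a → met
5. ventilation inspection 117 days ago vs limit 120 → met
6. food-handler certified staff 3 < 6 → not met
7. health inspection 521 days ago vs limit 365 → not met
8. condition 'serves alcohol' holds; allergen-trained staff 3 < 4 → not met
9. fire-suppression system test 678 days ago vs limit 730 → met
10. allergen disclosure notice absent → not met
11. walk-in cooler temperature (°F) 49 > 38 → not met
Not met: 6, 7, 8, 10, 11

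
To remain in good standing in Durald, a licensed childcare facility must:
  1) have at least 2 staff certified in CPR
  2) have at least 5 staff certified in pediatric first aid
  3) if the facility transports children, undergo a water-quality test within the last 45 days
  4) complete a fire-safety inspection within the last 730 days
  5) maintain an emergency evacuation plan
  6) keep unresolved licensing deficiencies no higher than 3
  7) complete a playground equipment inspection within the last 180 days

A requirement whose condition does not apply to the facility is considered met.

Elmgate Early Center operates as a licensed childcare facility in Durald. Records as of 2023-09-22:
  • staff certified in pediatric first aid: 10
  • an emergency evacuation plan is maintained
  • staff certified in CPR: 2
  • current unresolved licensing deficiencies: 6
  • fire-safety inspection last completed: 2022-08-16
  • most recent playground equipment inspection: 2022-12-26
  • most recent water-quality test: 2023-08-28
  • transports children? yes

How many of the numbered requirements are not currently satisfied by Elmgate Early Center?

1. staff certified in CPR 2 ≥ 2 → met
2. staff certified in pediatric first aid 10 ≥ 5 → met
3. condition 'transports children' holds; water-quality test 25 days ago vs limit 45 → met
4. fire-safety inspection 402 days ago vs limit 730 → met
5. emergency evacuation plan present → met
6. unresolved licensing deficiencies 6 > 3 → not met
7. playground equipment inspection 270 days ago vs limit 180 → not met
Not met: 2 of 7

2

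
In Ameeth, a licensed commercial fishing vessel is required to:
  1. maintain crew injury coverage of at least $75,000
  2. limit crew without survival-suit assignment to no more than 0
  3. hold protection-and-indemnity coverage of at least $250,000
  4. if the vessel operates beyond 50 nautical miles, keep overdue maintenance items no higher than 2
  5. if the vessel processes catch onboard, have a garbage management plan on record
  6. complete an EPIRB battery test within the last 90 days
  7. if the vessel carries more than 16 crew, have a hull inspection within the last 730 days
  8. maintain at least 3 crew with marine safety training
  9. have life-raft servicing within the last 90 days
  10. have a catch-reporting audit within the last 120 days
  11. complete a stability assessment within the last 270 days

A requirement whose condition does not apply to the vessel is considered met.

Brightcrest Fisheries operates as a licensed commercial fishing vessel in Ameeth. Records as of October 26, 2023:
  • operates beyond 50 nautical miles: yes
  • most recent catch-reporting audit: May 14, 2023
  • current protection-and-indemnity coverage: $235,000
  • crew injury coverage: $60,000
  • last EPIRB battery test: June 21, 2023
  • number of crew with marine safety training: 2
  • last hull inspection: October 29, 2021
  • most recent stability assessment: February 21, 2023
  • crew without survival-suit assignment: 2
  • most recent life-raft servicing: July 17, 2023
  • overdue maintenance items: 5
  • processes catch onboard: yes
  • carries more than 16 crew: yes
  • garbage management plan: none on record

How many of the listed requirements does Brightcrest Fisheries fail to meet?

1. crew injury coverage $60,000 < $75,000 → not met
2. crew without survival-suit assignment 2 > 0 → not met
3. protection-and-indemnity coverage $235,000 < $250,000 → not met
4. condition 'operates beyond 50 nautical miles' holds; overdue maintenance items 5 > 2 → not met
5. condition 'processes catch onboard' holds; garbage management plan absent → not met
6. EPIRB battery test 127 days ago vs limit 90 → not met
7. condition 'carries more than 16 crew' holds; hull inspection 727 days ago vs limit 730 → met
8. crew with marine safety training 2 < 3 → not met
9. life-raft servicing 101 days ago vs limit 90 → not met
10. catch-reporting audit 165 days ago vs limit 120 → not met
11. stability assessment 247 days ago vs limit 270 → met
Not met: 9 of 11

9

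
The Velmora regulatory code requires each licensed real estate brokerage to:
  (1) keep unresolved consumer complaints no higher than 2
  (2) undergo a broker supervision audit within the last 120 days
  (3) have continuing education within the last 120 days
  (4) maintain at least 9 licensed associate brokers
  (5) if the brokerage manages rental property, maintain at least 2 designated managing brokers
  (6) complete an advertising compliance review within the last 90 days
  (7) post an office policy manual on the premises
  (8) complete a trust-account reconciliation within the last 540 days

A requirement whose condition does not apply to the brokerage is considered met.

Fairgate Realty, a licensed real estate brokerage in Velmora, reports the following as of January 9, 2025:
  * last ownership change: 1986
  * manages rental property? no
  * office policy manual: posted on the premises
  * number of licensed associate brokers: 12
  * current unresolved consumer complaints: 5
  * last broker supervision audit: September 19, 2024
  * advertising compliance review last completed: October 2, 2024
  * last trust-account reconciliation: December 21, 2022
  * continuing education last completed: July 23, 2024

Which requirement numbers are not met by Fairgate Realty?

1, 3, 6, 8

1. unresolved consumer complaints 5 > 2 → not met
2. broker supervision audit 112 days ago vs limit 120 → met
3. continuing education 170 days ago vs limit 120 → not met
4. licensed associate brokers 12 ≥ 9 → met
5. condition 'manages rental property' does not hold → requirement n/a → met
6. advertising compliance review 99 days ago vs limit 90 → not met
7. office policy manual present → met
8. trust-account reconciliation 750 days ago vs limit 540 → not met
Not met: 1, 3, 6, 8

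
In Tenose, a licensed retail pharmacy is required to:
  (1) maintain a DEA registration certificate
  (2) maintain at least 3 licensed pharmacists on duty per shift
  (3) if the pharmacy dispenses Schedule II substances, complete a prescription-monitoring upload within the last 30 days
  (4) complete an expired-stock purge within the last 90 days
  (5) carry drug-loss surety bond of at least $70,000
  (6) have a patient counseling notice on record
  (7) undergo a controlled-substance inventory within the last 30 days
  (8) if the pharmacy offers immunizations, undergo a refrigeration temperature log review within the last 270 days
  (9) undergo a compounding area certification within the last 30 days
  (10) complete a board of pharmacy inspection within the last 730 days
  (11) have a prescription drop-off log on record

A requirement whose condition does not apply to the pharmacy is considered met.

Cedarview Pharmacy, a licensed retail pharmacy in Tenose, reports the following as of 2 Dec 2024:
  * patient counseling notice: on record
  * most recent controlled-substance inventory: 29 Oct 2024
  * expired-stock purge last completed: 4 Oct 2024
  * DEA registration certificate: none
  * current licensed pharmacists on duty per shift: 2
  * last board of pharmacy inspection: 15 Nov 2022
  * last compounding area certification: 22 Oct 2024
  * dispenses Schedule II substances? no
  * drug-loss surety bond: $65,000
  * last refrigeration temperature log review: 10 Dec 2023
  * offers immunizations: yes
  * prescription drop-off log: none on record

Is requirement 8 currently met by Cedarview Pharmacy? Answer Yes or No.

8. condition 'offers immunizations' holds; refrigeration temperature log review 358 days ago vs limit 270 → not met

No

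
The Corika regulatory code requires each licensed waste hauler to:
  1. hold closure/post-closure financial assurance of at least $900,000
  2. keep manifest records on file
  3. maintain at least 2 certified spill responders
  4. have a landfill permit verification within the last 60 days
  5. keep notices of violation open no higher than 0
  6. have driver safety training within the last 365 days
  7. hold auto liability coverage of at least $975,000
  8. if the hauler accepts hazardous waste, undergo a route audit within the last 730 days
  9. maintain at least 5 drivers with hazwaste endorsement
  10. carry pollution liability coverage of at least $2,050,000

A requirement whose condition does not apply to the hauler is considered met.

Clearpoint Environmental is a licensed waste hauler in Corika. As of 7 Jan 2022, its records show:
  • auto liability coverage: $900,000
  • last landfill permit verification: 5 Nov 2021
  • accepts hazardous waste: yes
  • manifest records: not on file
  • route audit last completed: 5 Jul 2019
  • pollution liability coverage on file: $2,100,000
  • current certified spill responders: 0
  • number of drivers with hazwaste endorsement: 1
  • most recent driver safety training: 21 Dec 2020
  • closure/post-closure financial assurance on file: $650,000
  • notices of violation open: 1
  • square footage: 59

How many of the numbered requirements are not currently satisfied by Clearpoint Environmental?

1. closure/post-closure financial assurance $650,000 < $900,000 → not met
2. manifest records absent → not met
3. certified spill responders 0 < 2 → not met
4. landfill permit verification 63 days ago vs limit 60 → not met
5. notices of violation open 1 > 0 → not met
6. driver safety training 382 days ago vs limit 365 → not met
7. auto liability coverage $900,000 < $975,000 → not met
8. condition 'accepts hazardous waste' holds; route audit 917 days ago vs limit 730 → not met
9. drivers with hazwaste endorsement 1 < 5 → not met
10. pollution liability coverage $2,100,000 ≥ $2,050,000 → met
Not met: 9 of 10

9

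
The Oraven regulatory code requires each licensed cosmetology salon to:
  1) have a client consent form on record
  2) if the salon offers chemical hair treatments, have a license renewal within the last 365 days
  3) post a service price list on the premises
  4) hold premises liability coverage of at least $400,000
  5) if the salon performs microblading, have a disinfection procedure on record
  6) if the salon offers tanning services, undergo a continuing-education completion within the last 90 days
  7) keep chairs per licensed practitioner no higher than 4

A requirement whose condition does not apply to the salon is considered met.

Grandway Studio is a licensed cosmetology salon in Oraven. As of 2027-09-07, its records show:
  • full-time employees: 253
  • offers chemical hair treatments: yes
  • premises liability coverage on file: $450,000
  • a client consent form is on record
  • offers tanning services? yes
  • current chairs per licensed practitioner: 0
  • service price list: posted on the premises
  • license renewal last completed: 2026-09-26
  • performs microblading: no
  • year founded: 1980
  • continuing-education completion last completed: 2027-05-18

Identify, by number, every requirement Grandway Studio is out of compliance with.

1. client consent form present → met
2. condition 'offers chemical hair treatments' holds; license renewal 346 days ago vs limit 365 → met
3. service price list present → met
4. premises liability coverage $450,000 ≥ $400,000 → met
5. condition 'performs microblading' does not hold → requirement n/a → met
6. condition 'offers tanning services' holds; continuing-education completion 112 days ago vs limit 90 → not met
7. chairs per licensed practitioner 0 ≤ 4 → met
Not met: 6

6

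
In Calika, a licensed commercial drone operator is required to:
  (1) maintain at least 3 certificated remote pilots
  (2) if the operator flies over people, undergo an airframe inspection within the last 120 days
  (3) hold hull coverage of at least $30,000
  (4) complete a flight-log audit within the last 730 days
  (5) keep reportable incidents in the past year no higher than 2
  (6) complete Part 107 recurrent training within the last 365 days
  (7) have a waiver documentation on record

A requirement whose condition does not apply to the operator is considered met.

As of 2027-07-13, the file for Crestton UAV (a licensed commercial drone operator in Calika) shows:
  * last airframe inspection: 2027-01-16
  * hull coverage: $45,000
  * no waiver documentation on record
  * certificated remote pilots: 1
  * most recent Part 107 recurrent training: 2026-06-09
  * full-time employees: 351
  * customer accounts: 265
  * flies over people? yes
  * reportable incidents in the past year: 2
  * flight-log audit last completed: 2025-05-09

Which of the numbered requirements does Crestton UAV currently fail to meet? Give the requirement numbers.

1. certificated remote pilots 1 < 3 → not met
2. condition 'flies over people' holds; airframe inspection 178 days ago vs limit 120 → not met
3. hull coverage $45,000 ≥ $30,000 → met
4. flight-log audit 795 days ago vs limit 730 → not met
5. reportable incidents in the past year 2 ≤ 2 → met
6. Part 107 recurrent training 399 days ago vs limit 365 → not met
7. waiver documentation absent → not met
Not met: 1, 2, 4, 6, 7

1, 2, 4, 6, 7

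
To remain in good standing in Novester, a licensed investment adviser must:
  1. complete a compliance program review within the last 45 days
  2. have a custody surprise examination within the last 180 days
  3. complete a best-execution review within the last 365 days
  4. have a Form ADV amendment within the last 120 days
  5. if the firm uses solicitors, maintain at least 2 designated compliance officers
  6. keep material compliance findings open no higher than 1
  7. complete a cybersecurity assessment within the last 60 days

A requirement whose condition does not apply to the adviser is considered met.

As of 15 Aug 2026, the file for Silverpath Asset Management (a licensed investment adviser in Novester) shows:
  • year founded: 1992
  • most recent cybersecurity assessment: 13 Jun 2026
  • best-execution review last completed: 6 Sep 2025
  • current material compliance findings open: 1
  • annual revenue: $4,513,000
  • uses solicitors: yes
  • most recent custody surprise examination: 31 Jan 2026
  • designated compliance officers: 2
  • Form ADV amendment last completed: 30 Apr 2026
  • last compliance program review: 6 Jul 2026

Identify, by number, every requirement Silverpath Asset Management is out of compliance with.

2, 7

1. compliance program review 40 days ago vs limit 45 → met
2. custody surprise examination 196 days ago vs limit 180 → not met
3. best-execution review 343 days ago vs limit 365 → met
4. Form ADV amendment 107 days ago vs limit 120 → met
5. condition 'uses solicitors' holds; designated compliance officers 2 ≥ 2 → met
6. material compliance findings open 1 ≤ 1 → met
7. cybersecurity assessment 63 days ago vs limit 60 → not met
Not met: 2, 7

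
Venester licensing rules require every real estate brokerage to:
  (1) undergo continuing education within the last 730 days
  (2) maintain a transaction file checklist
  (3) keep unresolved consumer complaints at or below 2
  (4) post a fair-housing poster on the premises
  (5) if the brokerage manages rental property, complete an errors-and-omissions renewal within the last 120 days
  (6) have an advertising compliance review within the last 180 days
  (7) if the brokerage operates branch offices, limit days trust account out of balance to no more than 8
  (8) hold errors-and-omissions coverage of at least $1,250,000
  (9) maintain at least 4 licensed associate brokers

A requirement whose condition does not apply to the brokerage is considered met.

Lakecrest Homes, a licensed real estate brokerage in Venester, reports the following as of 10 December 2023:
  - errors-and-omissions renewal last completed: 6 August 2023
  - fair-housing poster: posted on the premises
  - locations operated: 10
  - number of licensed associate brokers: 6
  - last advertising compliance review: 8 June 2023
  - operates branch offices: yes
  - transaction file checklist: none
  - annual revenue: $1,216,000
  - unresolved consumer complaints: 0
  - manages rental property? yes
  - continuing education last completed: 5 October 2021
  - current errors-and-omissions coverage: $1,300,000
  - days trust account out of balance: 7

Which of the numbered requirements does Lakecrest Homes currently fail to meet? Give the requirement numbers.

1, 2, 5, 6

1. continuing education 796 days ago vs limit 730 → not met
2. transaction file checklist absent → not met
3. unresolved consumer complaints 0 ≤ 2 → met
4. fair-housing poster present → met
5. condition 'manages rental property' holds; errors-and-omissions renewal 126 days ago vs limit 120 → not met
6. advertising compliance review 185 days ago vs limit 180 → not met
7. condition 'operates branch offices' holds; days trust account out of balance 7 ≤ 8 → met
8. errors-and-omissions coverage $1,300,000 ≥ $1,250,000 → met
9. licensed associate brokers 6 ≥ 4 → met
Not met: 1, 2, 5, 6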